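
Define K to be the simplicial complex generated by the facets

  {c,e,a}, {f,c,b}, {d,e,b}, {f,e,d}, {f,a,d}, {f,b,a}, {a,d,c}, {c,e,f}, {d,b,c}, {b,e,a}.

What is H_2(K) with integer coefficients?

H_2 ≅ 0.

Order the vertices as a < b < c < d < e < f. Listing each simplex with vertices in this order, K has dimension 2 with simplices:

  0-simplices (6): a, b, c, d, e, f
  1-simplices (15): ab, ac, ad, ae, af, bc, bd, be, bf, cd, ce, cf, de, df, ef
  2-simplices (10): abe, abf, acd, ace, adf, bcd, bcf, bde, cef, def

giving chain groups C_0 ≅ Z^6, C_1 ≅ Z^15, C_2 ≅ Z^10.

The boundary map ∂_1: C_1 → C_0 maps an edge to its endpoints' difference, ∂[p,q] = q − p.
As a 6×15 matrix over Z this has rank 5, with invariant factors (1,1,1,1,1).

Boundary ∂_2: C_2 → C_1 maps a triangle to the signed sum of its edges. For instance
  ∂abf = bf − af + ab,
  ∂def = ef − df + de.
The 15×10 boundary matrix has rank 10 and Smith normal form diag(1,1,1,1,1,1,1,1,1,2).

From H_k ≅ ker(∂_k) / im(∂_{k+1}) we obtain:

  H_2: rank ker ∂_2 − rank ∂_3 = (10 − 10) − 0 = 0, and there is no ∂_3, so H_2 = 0.

(K is a triangulation of the real projective plane RP^2.)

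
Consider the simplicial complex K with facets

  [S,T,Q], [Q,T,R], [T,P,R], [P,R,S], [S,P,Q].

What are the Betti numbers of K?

Order the vertices as P < Q < R < S < T. Listing each simplex with vertices in this order, K has dimension 2 with simplices:

  0-simplices (5): P, Q, R, S, T
  1-simplices (10): PQ, PR, PS, PT, QR, QS, QT, RS, RT, ST
  2-simplices (5): PQS, PRS, PRT, QRT, QST

giving chain groups C_0 ≅ Z^5, C_1 ≅ Z^10, C_2 ≅ Z^5.

The boundary map ∂_1: C_1 → C_0 sends each edge [p,q] (with p < q) to q − p. For instance
  ∂QT = T − Q.
The 5×10 boundary matrix has rank 4 and Smith normal form diag(1,1,1,1).

∂_2: C_2 → C_1 acts by ∂[p,q,r] = [q,r] − [p,r] + [p,q]. For instance
  ∂PRT = RT − PT + PR,
  ∂PRS = RS − PS + PR.
As a 10×5 matrix over Z this has rank 5, with invariant factors (1,1,1,1,1).

Now H_k = ker ∂_k / im ∂_{k+1}, so:

  H_0: rank C_0 − rank ∂_1 = 5 − 4 = 1, and the invariant factors of ∂_1 are all 1, so H_0 ≅ Z.
  H_1: rank ker ∂_1 − rank ∂_2 = (10 − 4) − 5 = 1, and the invariant factors of ∂_2 are all 1, so H_1 ≅ Z.
  H_2: rank ker ∂_2 − rank ∂_3 = (5 − 5) − 0 = 0, and there is no ∂_3, so H_2 ≅ 0.

As a check, the Euler characteristic is 5 − 10 + 5 = 0, which agrees with 1 − 1 + 0 = 0.

Hence the Betti numbers are b_0 = 1, b_1 = 1, b_2 = 0.

b_0 = 1, b_1 = 1, b_2 = 0.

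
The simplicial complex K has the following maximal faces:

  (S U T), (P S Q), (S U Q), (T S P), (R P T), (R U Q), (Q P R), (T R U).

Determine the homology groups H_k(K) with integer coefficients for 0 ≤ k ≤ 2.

H_0 ≅ Z,  H_1 = 0,  H_2 ≅ Z.

We work with the vertex ordering P < Q < R < S < T < U. The simplices of K, each written with vertices in increasing order, are:

  0-simplices (6): P, Q, R, S, T, U
  1-simplices (12): PQ, PR, PS, PT, QR, QS, QU, RT, RU, ST, SU, TU
  2-simplices (8): PQR, PQS, PRT, PST, QRU, QSU, RTU, STU

giving chain groups C_0 ≅ Z^6, C_1 ≅ Z^12, C_2 ≅ Z^8.

The boundary map ∂_1: C_1 → C_0 maps an edge to its endpoints' difference, ∂[p,q] = q − p. For instance
  ∂PR = R − P.
As a 6×12 matrix over Z this has rank 5, with invariant factors (1,1,1,1,1).

The boundary map ∂_2: C_2 → C_1 sends each 2-simplex [p,q,r] to [q,r] − [p,r] + [p,q]. For instance
  ∂STU = TU − SU + ST,
  ∂PQR = QR − PR + PQ.
This gives a 12×8 integer matrix of rank 7; reducing to Smith normal form yields diagonal entries (1,1,1,1,1,1,1).

Reading off H_k = ker ∂_k / im ∂_{k+1}:

  H_0: rank C_0 − rank ∂_1 = 6 − 5 = 1, and the invariant factors of ∂_1 are all 1, so H_0 = Z.
  H_1: rank ker ∂_1 − rank ∂_2 = (12 − 5) − 7 = 0, and the invariant factors of ∂_2 are all 1, so H_1 = 0.
  H_2: rank ker ∂_2 − rank ∂_3 = (8 − 7) − 0 = 1, and there is no ∂_3, so H_2 = Z.

As a check, the Euler characteristic is 6 − 12 + 8 = 2, which agrees with 1 − 0 + 1 = 2.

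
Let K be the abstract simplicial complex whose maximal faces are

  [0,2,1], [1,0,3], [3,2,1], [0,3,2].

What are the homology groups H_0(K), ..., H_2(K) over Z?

H_0 ≅ Z,  H_1 = 0,  H_2 ≅ Z.

We work with the vertex ordering 0 < 1 < 2 < 3. The simplices of K, each written with vertices in increasing order, are:

  0-simplices (4): [0], [1], [2], [3]
  1-simplices (6): [0,1], [0,2], [0,3], [1,2], [1,3], [2,3]
  2-simplices (4): [0,1,2], [0,1,3], [0,2,3], [1,2,3]

Hence C_0 ≅ Z^4, C_1 ≅ Z^6, C_2 ≅ Z^4.

Boundary ∂_1: C_1 → C_0 is given by ∂[p,q] = [q] − [p]. For instance
  ∂[1,3] = [3] − [1].
As a 4×6 matrix over Z this has rank 3, with invariant factors (1,1,1).

Boundary ∂_2: C_2 → C_1 acts by ∂[p,q,r] = [q,r] − [p,r] + [p,q]. For instance
  ∂[0,1,3] = [1,3] − [0,3] + [0,1],
  ∂[0,1,2] = [1,2] − [0,2] + [0,1].
This gives a 6×4 integer matrix of rank 3; reducing to Smith normal form yields diagonal entries (1,1,1).

Now H_k = ker ∂_k / im ∂_{k+1}, so:

  H_0: rank C_0 − rank ∂_1 = 4 − 3 = 1, and the invariant factors of ∂_1 are all 1, so H_0 = Z.
  H_1: rank ker ∂_1 − rank ∂_2 = (6 − 3) − 3 = 0, and the invariant factors of ∂_2 are all 1, so H_1 = 0.
  H_2: rank ker ∂_2 − rank ∂_3 = (4 − 3) − 0 = 1, and there is no ∂_3, so H_2 = Z.

As a check, the Euler characteristic is 4 − 6 + 4 = 2, which agrees with 1 − 0 + 1 = 2.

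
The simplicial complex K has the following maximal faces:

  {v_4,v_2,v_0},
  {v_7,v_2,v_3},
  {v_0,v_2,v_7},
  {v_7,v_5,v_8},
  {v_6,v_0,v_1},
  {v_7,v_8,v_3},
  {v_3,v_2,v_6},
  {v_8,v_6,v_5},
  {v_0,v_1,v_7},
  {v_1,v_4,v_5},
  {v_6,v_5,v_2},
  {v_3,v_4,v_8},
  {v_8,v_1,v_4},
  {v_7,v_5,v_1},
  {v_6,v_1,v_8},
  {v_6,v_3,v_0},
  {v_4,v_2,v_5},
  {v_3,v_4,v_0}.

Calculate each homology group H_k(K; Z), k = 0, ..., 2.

H_0 = Z,  H_1 = Z × Z/2,  H_2 = 0.

Fix the vertex order v_0 < v_1 < v_2 < v_3 < v_4 < v_5 < v_6 < v_7 < v_8 and write every simplex with vertices in increasing order. Then dim K = 2 and the simplices of K are:

  0-simplices (9): [v_0], [v_1], [v_2], [v_3], [v_4], [v_5], [v_6], [v_7], [v_8]
  1-simplices (27): (27 of them)
  2-simplices (18): (18 of them)

so the chain groups are C_0 ≅ Z^9, C_1 ≅ Z^27, C_2 ≅ Z^18.

∂_1: C_1 → C_0 sends each edge [p,q] (with p < q) to q − p. For instance
  ∂[v_4,v_5] = [v_5] − [v_4].
The 9×27 boundary matrix has rank 8 and Smith normal form diag(1,1,1,1,1,1,1,1).

Boundary ∂_2: C_2 → C_1 maps a triangle to the signed sum of its edges. For instance
  ∂[v_0,v_2,v_7] = [v_2,v_7] − [v_0,v_7] + [v_0,v_2],
  ∂[v_2,v_5,v_6] = [v_5,v_6] − [v_2,v_6] + [v_2,v_5].
As a 27×18 matrix over Z this has rank 18, with invariant factors (1,1,1,1,1,1,1,1,1,1,1,1,1,1,1,1,1,2).

Reading off H_k = ker ∂_k / im ∂_{k+1}:

  H_0: rank C_0 − rank ∂_1 = 9 − 8 = 1, and the invariant factors of ∂_1 are all 1, so H_0 = Z.
  H_1: rank ker ∂_1 − rank ∂_2 = (27 − 8) − 18 = 1, and ∂_2 has invariant factor 2 > 1, so H_1 = Z × Z/2.
  H_2: rank ker ∂_2 − rank ∂_3 = (18 − 18) − 0 = 0, and there is no ∂_3, so H_2 = 0.

As a check, the Euler characteristic is 9 − 27 + 18 = 0, which agrees with 1 − 1 + 0 = 0.
(K is a triangulation of the Klein bottle.)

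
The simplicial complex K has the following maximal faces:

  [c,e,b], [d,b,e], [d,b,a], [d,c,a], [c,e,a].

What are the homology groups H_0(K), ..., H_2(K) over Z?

Order the vertices as a < b < c < d < e. Listing each simplex with vertices in this order, K has dimension 2 with simplices:

  0-simplices (5): a, b, c, d, e
  1-simplices (10): ab, ac, ad, ae, bc, bd, be, cd, ce, de
  2-simplices (5): abd, acd, ace, bce, bde

so the chain groups are C_0 ≅ Z^5, C_1 ≅ Z^10, C_2 ≅ Z^5.

Boundary ∂_1: C_1 → C_0 is given by ∂[p,q] = [q] − [p].
As a 5×10 matrix over Z this has rank 4, with invariant factors (1,1,1,1).

Boundary ∂_2: C_2 → C_1 maps a triangle to the signed sum of its edges. For instance
  ∂ace = ce − ae + ac,
  ∂bde = de − be + bd.
This gives a 10×5 integer matrix of rank 5; reducing to Smith normal form yields diagonal entries (1,1,1,1,1).

From H_k ≅ ker(∂_k) / im(∂_{k+1}) we obtain:

  H_0: rank C_0 − rank ∂_1 = 5 − 4 = 1, and the invariant factors of ∂_1 are all 1, so H_0 ≅ Z.
  H_1: rank ker ∂_1 − rank ∂_2 = (10 − 4) − 5 = 1, and the invariant factors of ∂_2 are all 1, so H_1 ≅ Z.
  H_2: rank ker ∂_2 − rank ∂_3 = (5 − 5) − 0 = 0, and there is no ∂_3, so H_2 ≅ 0.

As a check, the Euler characteristic is 5 − 10 + 5 = 0, which agrees with 1 − 1 + 0 = 0.
(K is a triangulation of the Möbius band.)

H_0 ≅ Z,  H_1 ≅ Z,  H_2 = 0.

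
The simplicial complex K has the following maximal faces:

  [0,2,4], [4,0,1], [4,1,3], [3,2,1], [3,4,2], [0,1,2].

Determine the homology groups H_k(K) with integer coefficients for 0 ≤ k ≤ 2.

Fix the vertex order 0 < 1 < 2 < 3 < 4 and write every simplex with vertices in increasing order. Then dim K = 2 and the simplices of K are:

  0-simplices (5): [0], [1], [2], [3], [4]
  1-simplices (9): [0,1], [0,2], [0,4], [1,2], [1,3], [1,4], [2,3], [2,4], [3,4]
  2-simplices (6): [0,1,2], [0,1,4], [0,2,4], [1,2,3], [1,3,4], [2,3,4]

giving chain groups C_0 ≅ Z^5, C_1 ≅ Z^9, C_2 ≅ Z^6.

Boundary ∂_1: C_1 → C_0 is given by ∂[p,q] = [q] − [p]. For instance
  ∂[1,3] = [3] − [1].
The resulting 5×9 matrix has rank 4, and its Smith normal form has invariant factors (1,1,1,1).

∂_2: C_2 → C_1 maps a triangle to the signed sum of its edges. For instance
  ∂[2,3,4] = [3,4] − [2,4] + [2,3],
  ∂[1,2,3] = [2,3] − [1,3] + [1,2].
The resulting 9×6 matrix has rank 5, and its Smith normal form has invariant factors (1,1,1,1,1).

Now H_k = ker ∂_k / im ∂_{k+1}, so:

  H_0: rank C_0 − rank ∂_1 = 5 − 4 = 1, and the invariant factors of ∂_1 are all 1, so H_0 = Z.
  H_1: rank ker ∂_1 − rank ∂_2 = (9 − 4) − 5 = 0, and the invariant factors of ∂_2 are all 1, so H_1 = 0.
  H_2: rank ker ∂_2 − rank ∂_3 = (6 − 5) − 0 = 1, and there is no ∂_3, so H_2 = Z.

As a check, the Euler characteristic is 5 − 9 + 6 = 2, which agrees with 1 − 0 + 1 = 2.

H_0 ≅ Z,  H_1 = 0,  H_2 ≅ Z.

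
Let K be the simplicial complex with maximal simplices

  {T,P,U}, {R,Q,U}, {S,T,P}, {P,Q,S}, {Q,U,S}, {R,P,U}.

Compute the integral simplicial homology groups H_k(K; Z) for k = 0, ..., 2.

H_0 = Z,  H_1 = Z,  H_2 = 0.

We work with the vertex ordering P < Q < R < S < T < U. The simplices of K, each written with vertices in increasing order, are:

  0-simplices (6): P, Q, R, S, T, U
  1-simplices (12): PQ, PR, PS, PT, PU, QR, QS, QU, RU, ST, SU, TU
  2-simplices (6): PQS, PRU, PST, PTU, QRU, QSU

Hence C_0 ≅ Z^6, C_1 ≅ Z^12, C_2 ≅ Z^6.

Boundary ∂_1: C_1 → C_0 maps an edge to its endpoints' difference, ∂[p,q] = q − p.
This gives a 6×12 integer matrix of rank 5; reducing to Smith normal form yields diagonal entries (1,1,1,1,1).

The boundary map ∂_2: C_2 → C_1 maps a triangle to the signed sum of its edges. For instance
  ∂PTU = TU − PU + PT,
  ∂PRU = RU − PU + PR.
The 12×6 boundary matrix has rank 6 and Smith normal form diag(1,1,1,1,1,1).

Reading off H_k = ker ∂_k / im ∂_{k+1}:

  H_0: rank C_0 − rank ∂_1 = 6 − 5 = 1, and the invariant factors of ∂_1 are all 1, so H_0 ≅ Z.
  H_1: rank ker ∂_1 − rank ∂_2 = (12 − 5) − 6 = 1, and the invariant factors of ∂_2 are all 1, so H_1 ≅ Z.
  H_2: rank ker ∂_2 − rank ∂_3 = (6 − 6) − 0 = 0, and there is no ∂_3, so H_2 ≅ 0.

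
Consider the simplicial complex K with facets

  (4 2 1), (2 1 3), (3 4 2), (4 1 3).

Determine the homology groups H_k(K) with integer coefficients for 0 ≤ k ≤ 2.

H_0 = Z,  H_1 = 0,  H_2 = Z.

Order the vertices as 1 < 2 < 3 < 4. Listing each simplex with vertices in this order, K has dimension 2 with simplices:

  0-simplices (4): [1], [2], [3], [4]
  1-simplices (6): [1,2], [1,3], [1,4], [2,3], [2,4], [3,4]
  2-simplices (4): [1,2,3], [1,2,4], [1,3,4], [2,3,4]

so the chain groups are C_0 ≅ Z^4, C_1 ≅ Z^6, C_2 ≅ Z^4.

Boundary ∂_1: C_1 → C_0 maps an edge to its endpoints' difference, ∂[p,q] = q − p. For instance
  ∂[1,2] = [2] − [1].
The 4×6 boundary matrix has rank 3 and Smith normal form diag(1,1,1).

The boundary map ∂_2: C_2 → C_1 sends each 2-simplex [p,q,r] to [q,r] − [p,r] + [p,q]. For instance
  ∂[1,3,4] = [3,4] − [1,4] + [1,3],
  ∂[1,2,4] = [2,4] − [1,4] + [1,2].
As a 6×4 matrix over Z this has rank 3, with invariant factors (1,1,1).

Reading off H_k = ker ∂_k / im ∂_{k+1}:

  H_0: rank C_0 − rank ∂_1 = 4 − 3 = 1, and the invariant factors of ∂_1 are all 1, so H_0 = Z.
  H_1: rank ker ∂_1 − rank ∂_2 = (6 − 3) − 3 = 0, and the invariant factors of ∂_2 are all 1, so H_1 = 0.
  H_2: rank ker ∂_2 − rank ∂_3 = (4 − 3) − 0 = 1, and there is no ∂_3, so H_2 = Z.

As a check, the Euler characteristic is 4 − 6 + 4 = 2, which agrees with 1 − 0 + 1 = 2.
(K is a triangulation of the 2-sphere S^2.)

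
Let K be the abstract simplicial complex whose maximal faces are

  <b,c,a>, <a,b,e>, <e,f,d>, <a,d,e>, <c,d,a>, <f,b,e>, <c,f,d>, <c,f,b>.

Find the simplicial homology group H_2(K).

Fix the vertex order a < b < c < d < e < f and write every simplex with vertices in increasing order. Then dim K = 2 and the simplices of K are:

  0-simplices (6): a, b, c, d, e, f
  1-simplices (12): ab, ac, ad, ae, bc, be, bf, cd, cf, de, df, ef
  2-simplices (8): abc, abe, acd, ade, bcf, bef, cdf, def

Hence C_0 ≅ Z^6, C_1 ≅ Z^12, C_2 ≅ Z^8.

Boundary ∂_1: C_1 → C_0 is given by ∂[p,q] = [q] − [p].
As a 6×12 matrix over Z this has rank 5, with invariant factors (1,1,1,1,1).

The boundary map ∂_2: C_2 → C_1 acts by ∂[p,q,r] = [q,r] − [p,r] + [p,q]. For instance
  ∂bef = ef − bf + be,
  ∂cdf = df − cf + cd.
As a 12×8 matrix over Z this has rank 7, with invariant factors (1,1,1,1,1,1,1).

Reading off H_k = ker ∂_k / im ∂_{k+1}:

  H_2: rank ker ∂_2 − rank ∂_3 = (8 − 7) − 0 = 1, and there is no ∂_3, so H_2 ≅ Z.

H_2 = Z.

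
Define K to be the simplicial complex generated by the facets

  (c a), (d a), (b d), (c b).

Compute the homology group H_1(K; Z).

Take the total order a < b < c < d on the vertex set. Then K (dimension 1) consists of the simplices:

  0-simplices (4): a, b, c, d
  1-simplices (4): ac, ad, bc, bd

Hence C_0 ≅ Z^4, C_1 ≅ Z^4.

The boundary map ∂_1: C_1 → C_0 maps an edge to its endpoints' difference, ∂[p,q] = q − p.
The 4×4 boundary matrix has rank 3 and Smith normal form diag(1,1,1).

Computing H_k = (kernel of ∂_k) / (image of ∂_{k+1}):

  H_1: rank ker ∂_1 − rank ∂_2 = (4 − 3) − 0 = 1, and there is no ∂_2, so H_1 = Z.

(K is a triangulation of the circle S^1.)

H_1 = Z.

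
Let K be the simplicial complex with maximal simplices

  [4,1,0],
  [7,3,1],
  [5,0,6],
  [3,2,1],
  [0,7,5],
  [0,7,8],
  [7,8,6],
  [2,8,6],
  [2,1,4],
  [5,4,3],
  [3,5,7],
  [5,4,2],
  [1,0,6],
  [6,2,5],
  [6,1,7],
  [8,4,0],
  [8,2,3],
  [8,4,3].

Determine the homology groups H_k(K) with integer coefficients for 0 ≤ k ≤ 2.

Fix the vertex order 0 < 1 < 2 < 3 < 4 < 5 < 6 < 7 < 8 and write every simplex with vertices in increasing order. Then dim K = 2 and the simplices of K are:

  0-simplices (9): [0], [1], [2], [3], [4], [5], [6], [7], [8]
  1-simplices (27): (27 of them)
  2-simplices (18): [0,1,4], [0,1,6], [0,4,8], [0,5,6], [0,5,7], [0,7,8], [1,2,3], [1,2,4], [1,3,7], [1,6,7], [2,3,8], [2,4,5], [2,5,6], [2,6,8], [3,4,5], [3,4,8], [3,5,7], [6,7,8]

giving chain groups C_0 ≅ Z^9, C_1 ≅ Z^27, C_2 ≅ Z^18.

The boundary map ∂_1: C_1 → C_0 maps an edge to its endpoints' difference, ∂[p,q] = q − p. For instance
  ∂[6,7] = [7] − [6].
This gives a 9×27 integer matrix of rank 8; reducing to Smith normal form yields diagonal entries (1,1,1,1,1,1,1,1).

∂_2: C_2 → C_1 maps a triangle to the signed sum of its edges. For instance
  ∂[0,5,7] = [5,7] − [0,7] + [0,5],
  ∂[2,5,6] = [5,6] − [2,6] + [2,5].
This gives a 27×18 integer matrix of rank 18; reducing to Smith normal form yields diagonal entries (1,1,1,1,1,1,1,1,1,1,1,1,1,1,1,1,1,2).

From H_k ≅ ker(∂_k) / im(∂_{k+1}) we obtain:

  H_0: rank C_0 − rank ∂_1 = 9 − 8 = 1, and the invariant factors of ∂_1 are all 1, so H_0 = Z.
  H_1: rank ker ∂_1 − rank ∂_2 = (27 − 8) − 18 = 1, and ∂_2 has invariant factor 2 > 1, so H_1 = Z ⊕ Z/2Z.
  H_2: rank ker ∂_2 − rank ∂_3 = (18 − 18) − 0 = 0, and there is no ∂_3, so H_2 = 0.

As a check, the Euler characteristic is 9 − 27 + 18 = 0, which agrees with 1 − 1 + 0 = 0.
(K is a triangulation of the Klein bottle.)

H_0 ≅ Z,  H_1 ≅ Z ⊕ Z/2Z,  H_2 = 0.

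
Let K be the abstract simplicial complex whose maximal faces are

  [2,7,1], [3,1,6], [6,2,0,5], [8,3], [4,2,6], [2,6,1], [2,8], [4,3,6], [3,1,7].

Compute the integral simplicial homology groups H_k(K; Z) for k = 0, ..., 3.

Fix the vertex order 0 < 1 < 2 < 3 < 4 < 5 < 6 < 7 < 8 and write every simplex with vertices in increasing order. Then dim K = 3 and the simplices of K are:

  0-simplices (9): [0], [1], [2], [3], [4], [5], [6], [7], [8]
  1-simplices (18): [0,2], [0,5], [0,6], [1,2], [1,3], [1,6], [1,7], [2,4], [2,5], [2,6], [2,7], [2,8], [3,4], [3,6], [3,7], [3,8], [4,6], [5,6]
  2-simplices (10): [0,2,5], [0,2,6], [0,5,6], [1,2,6], [1,2,7], [1,3,6], [1,3,7], [2,4,6], [2,5,6], [3,4,6]
  3-simplices (1): [0,2,5,6]

so the chain groups are C_0 ≅ Z^9, C_1 ≅ Z^18, C_2 ≅ Z^10, C_3 ≅ Z^1.

The boundary map ∂_1: C_1 → C_0 is given by ∂[p,q] = [q] − [p]. For instance
  ∂[3,8] = [8] − [3].
The 9×18 boundary matrix has rank 8 and Smith normal form diag(1,1,1,1,1,1,1,1).

∂_2: C_2 → C_1 maps a triangle to the signed sum of its edges. For instance
  ∂[0,2,5] = [2,5] − [0,5] + [0,2],
  ∂[1,2,7] = [2,7] − [1,7] + [1,2].
As a 18×10 matrix over Z this has rank 9, with invariant factors (1,1,1,1,1,1,1,1,1).

Boundary ∂_3: C_3 → C_2 sends each 3-simplex σ to the alternating sum Σ_i (−1)^i (σ with its i-th vertex removed). For instance
  ∂[0,2,5,6] = [2,5,6] − [0,5,6] + [0,2,6] − [0,2,5].
The 10×1 boundary matrix has rank 1 and Smith normal form diag(1).

Now H_k = ker ∂_k / im ∂_{k+1}, so:

  H_0: rank C_0 − rank ∂_1 = 9 − 8 = 1, and the invariant factors of ∂_1 are all 1, so H_0 ≅ Z.
  H_1: rank ker ∂_1 − rank ∂_2 = (18 − 8) − 9 = 1, and the invariant factors of ∂_2 are all 1, so H_1 ≅ Z.
  H_2: rank ker ∂_2 − rank ∂_3 = (10 − 9) − 1 = 0, and the invariant factors of ∂_3 are all 1, so H_2 ≅ 0.
  H_3: rank ker ∂_3 − rank ∂_4 = (1 − 1) − 0 = 0, and there is no ∂_4, so H_3 ≅ 0.

H_0 = Z,  H_1 = Z,  H_2 = 0,  H_3 = 0.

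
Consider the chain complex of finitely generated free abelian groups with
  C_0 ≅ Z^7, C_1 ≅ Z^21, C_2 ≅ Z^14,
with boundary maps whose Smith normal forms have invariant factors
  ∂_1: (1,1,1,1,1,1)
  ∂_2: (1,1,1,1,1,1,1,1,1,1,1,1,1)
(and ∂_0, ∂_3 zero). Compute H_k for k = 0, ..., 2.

H_0 ≅ Z,  H_1 ≅ Z^2,  H_2 ≅ Z.

H_0: b_0 = 7 − 0 − 6 = 1; torsion from ∂_1 factors > 1: none. So H_0 ≅ Z.
H_1: b_1 = 21 − 6 − 13 = 2; torsion from ∂_2 factors > 1: none. So H_1 ≅ Z^2.
H_2: b_2 = 14 − 13 − 0 = 1; torsion from ∂_3 factors > 1: none. So H_2 ≅ Z.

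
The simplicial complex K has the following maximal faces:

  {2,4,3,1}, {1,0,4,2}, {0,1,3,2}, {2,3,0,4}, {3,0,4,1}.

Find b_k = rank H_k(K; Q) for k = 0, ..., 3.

b_0 = 1, b_1 = 0, b_2 = 0, b_3 = 1.

Order the vertices as 0 < 1 < 2 < 3 < 4. Listing each simplex with vertices in this order, K has dimension 3 with simplices:

  0-simplices (5): [0], [1], [2], [3], [4]
  1-simplices (10): [0,1], [0,2], [0,3], [0,4], [1,2], [1,3], [1,4], [2,3], [2,4], [3,4]
  2-simplices (10): [0,1,2], [0,1,3], [0,1,4], [0,2,3], [0,2,4], [0,3,4], [1,2,3], [1,2,4], [1,3,4], [2,3,4]
  3-simplices (5): [0,1,2,3], [0,1,2,4], [0,1,3,4], [0,2,3,4], [1,2,3,4]

giving chain groups C_0 ≅ Z^5, C_1 ≅ Z^10, C_2 ≅ Z^10, C_3 ≅ Z^5.

The boundary map ∂_1: C_1 → C_0 is given by ∂[p,q] = [q] − [p].
This gives a 5×10 integer matrix of rank 4; reducing to Smith normal form yields diagonal entries (1,1,1,1).

Boundary ∂_2: C_2 → C_1 maps a triangle to the signed sum of its edges. For instance
  ∂[0,1,2] = [1,2] − [0,2] + [0,1],
  ∂[1,3,4] = [3,4] − [1,4] + [1,3].
The resulting 10×10 matrix has rank 6, and its Smith normal form has invariant factors (1,1,1,1,1,1).

∂_3: C_3 → C_2 sends each 3-simplex σ to the alternating sum Σ_i (−1)^i (σ with its i-th vertex removed). For instance
  ∂[0,1,3,4] = [1,3,4] − [0,3,4] + [0,1,4] − [0,1,3],
  ∂[0,2,3,4] = [2,3,4] − [0,3,4] + [0,2,4] − [0,2,3].
As a 10×5 matrix over Z this has rank 4, with invariant factors (1,1,1,1).

Reading off H_k = ker ∂_k / im ∂_{k+1}:

  H_0: rank C_0 − rank ∂_1 = 5 − 4 = 1, and the invariant factors of ∂_1 are all 1, so H_0 ≅ Z.
  H_1: rank ker ∂_1 − rank ∂_2 = (10 − 4) − 6 = 0, and the invariant factors of ∂_2 are all 1, so H_1 ≅ 0.
  H_2: rank ker ∂_2 − rank ∂_3 = (10 − 6) − 4 = 0, and the invariant factors of ∂_3 are all 1, so H_2 ≅ 0.
  H_3: rank ker ∂_3 − rank ∂_4 = (5 − 4) − 0 = 1, and there is no ∂_4, so H_3 ≅ Z.

As a check, the Euler characteristic is 5 − 10 + 10 − 5 = 0, which agrees with 1 − 0 + 0 − 1 = 0.

Hence the Betti numbers are b_0 = 1, b_1 = 0, b_2 = 0, b_3 = 1.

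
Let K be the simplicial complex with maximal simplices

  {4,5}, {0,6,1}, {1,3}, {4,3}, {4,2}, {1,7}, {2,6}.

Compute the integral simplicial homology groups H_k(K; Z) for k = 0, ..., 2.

H_0 = Z,  H_1 = Z,  H_2 = 0.

K has 8 vertices, 9 edges, 1 triangle.
rank ∂_0 = 0, rank ∂_1 = 7 ⇒ b_0 = 8 − 0 − 7 = 1; all invariant factors of ∂_1 are 1 so no torsion. So H_0 = Z.
rank ∂_1 = 7, rank ∂_2 = 1 ⇒ b_1 = 9 − 7 − 1 = 1; all invariant factors of ∂_2 are 1 so no torsion. So H_1 = Z.
rank ∂_2 = 1, rank ∂_3 = 0 ⇒ b_2 = 1 − 1 − 0 = 0. So H_2 = 0.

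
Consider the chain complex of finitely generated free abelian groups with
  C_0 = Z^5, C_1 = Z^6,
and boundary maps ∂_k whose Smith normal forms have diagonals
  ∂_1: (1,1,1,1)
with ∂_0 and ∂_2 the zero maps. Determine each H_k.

H_0 = Z,  H_1 = Z^2.

H_0: b_0 = 5 − 0 − 4 = 1; torsion from ∂_1 factors > 1: none. So H_0 = Z.
H_1: b_1 = 6 − 4 − 0 = 2; torsion from ∂_2 factors > 1: none. So H_1 = Z^2.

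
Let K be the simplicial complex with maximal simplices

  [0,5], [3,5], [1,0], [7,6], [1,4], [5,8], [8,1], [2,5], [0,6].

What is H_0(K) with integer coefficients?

K has 9 vertices, 9 edges.
rank ∂_0 = 0, rank ∂_1 = 8 ⇒ b_0 = 9 − 0 − 8 = 1; all invariant factors of ∂_1 are 1 so no torsion. So H_0 ≅ Z.

H_0 = Z.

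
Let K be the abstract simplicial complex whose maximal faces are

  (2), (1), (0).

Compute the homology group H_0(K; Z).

H_0 = Z^3.

Take the total order 0 < 1 < 2 on the vertex set. Then K (dimension 0) consists of the simplices:

  0-simplices (3): [0], [1], [2]

giving chain groups C_0 ≅ Z^3.

Computing H_k = (kernel of ∂_k) / (image of ∂_{k+1}):

  H_0: rank C_0 − rank ∂_1 = 3 − 0 = 3, and there is no ∂_1, so H_0 ≅ Z^3.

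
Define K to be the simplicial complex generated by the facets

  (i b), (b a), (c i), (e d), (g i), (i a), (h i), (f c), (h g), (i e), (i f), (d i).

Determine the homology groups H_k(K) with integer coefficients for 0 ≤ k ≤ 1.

Fix the vertex order a < b < c < d < e < f < g < h < i and write every simplex with vertices in increasing order. Then dim K = 1 and the simplices of K are:

  0-simplices (9): a, b, c, d, e, f, g, h, i
  1-simplices (12): ab, ai, bi, cf, ci, de, di, ei, fi, gh, gi, hi

giving chain groups C_0 ≅ Z^9, C_1 ≅ Z^12.

Boundary ∂_1: C_1 → C_0 is given by ∂[p,q] = [q] − [p].
The resulting 9×12 matrix has rank 8, and its Smith normal form has invariant factors (1,1,1,1,1,1,1,1).

From H_k ≅ ker(∂_k) / im(∂_{k+1}) we obtain:

  H_0: rank C_0 − rank ∂_1 = 9 − 8 = 1, and the invariant factors of ∂_1 are all 1, so H_0 ≅ Z.
  H_1: rank ker ∂_1 − rank ∂_2 = (12 − 8) − 0 = 4, and there is no ∂_2, so H_1 ≅ Z^4.

As a check, the Euler characteristic is 9 − 12 = -3, which agrees with 1 − 4 = -3.

H_0 ≅ Z,  H_1 ≅ Z^4.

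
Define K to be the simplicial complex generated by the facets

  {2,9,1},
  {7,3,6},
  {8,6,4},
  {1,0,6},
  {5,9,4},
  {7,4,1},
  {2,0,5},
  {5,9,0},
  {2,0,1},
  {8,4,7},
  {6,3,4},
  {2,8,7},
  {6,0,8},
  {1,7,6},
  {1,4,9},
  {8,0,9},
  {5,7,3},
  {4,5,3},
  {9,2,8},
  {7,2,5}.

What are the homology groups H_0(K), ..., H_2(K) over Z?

We work with the vertex ordering 0 < 1 < 2 < 3 < 4 < 5 < 6 < 7 < 8 < 9. The simplices of K, each written with vertices in increasing order, are:

  0-simplices (10): [0], [1], [2], [3], [4], [5], [6], [7], [8], [9]
  1-simplices (30): (30 of them)
  2-simplices (20): (20 of them)

Hence C_0 ≅ Z^10, C_1 ≅ Z^30, C_2 ≅ Z^20.

The boundary map ∂_1: C_1 → C_0 is given by ∂[p,q] = [q] − [p]. For instance
  ∂[4,7] = [7] − [4].
This gives a 10×30 integer matrix of rank 9; reducing to Smith normal form yields diagonal entries (1,1,1,1,1,1,1,1,1).

Boundary ∂_2: C_2 → C_1 acts by ∂[p,q,r] = [q,r] − [p,r] + [p,q]. For instance
  ∂[4,7,8] = [7,8] − [4,8] + [4,7],
  ∂[2,7,8] = [7,8] − [2,8] + [2,7].
This gives a 30×20 integer matrix of rank 20; reducing to Smith normal form yields diagonal entries (1,1,1,1,1,1,1,1,1,1,1,1,1,1,1,1,1,1,1,2).

From H_k ≅ ker(∂_k) / im(∂_{k+1}) we obtain:

  H_0: rank C_0 − rank ∂_1 = 10 − 9 = 1, and the invariant factors of ∂_1 are all 1, so H_0 ≅ Z.
  H_1: rank ker ∂_1 − rank ∂_2 = (30 − 9) − 20 = 1, and ∂_2 has invariant factor 2 > 1, so H_1 ≅ Z ⊕ Z/2Z.
  H_2: rank ker ∂_2 − rank ∂_3 = (20 − 20) − 0 = 0, and there is no ∂_3, so H_2 ≅ 0.

As a check, the Euler characteristic is 10 − 30 + 20 = 0, which agrees with 1 − 1 + 0 = 0.
(K is a triangulation of the Klein bottle.)

H_0 = Z,  H_1 = Z ⊕ Z/2Z,  H_2 = 0.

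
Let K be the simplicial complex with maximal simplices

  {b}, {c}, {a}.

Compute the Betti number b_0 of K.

Fix the vertex order a < b < c and write every simplex with vertices in increasing order. Then dim K = 0 and the simplices of K are:

  0-simplices (3): a, b, c

Hence C_0 ≅ Z^3.

Computing H_k = (kernel of ∂_k) / (image of ∂_{k+1}):

  H_0: rank C_0 − rank ∂_1 = 3 − 0 = 3, and there is no ∂_1, so H_0 = Z^3.

Hence the Betti numbers are b_0 = 3.

b_0 = 3.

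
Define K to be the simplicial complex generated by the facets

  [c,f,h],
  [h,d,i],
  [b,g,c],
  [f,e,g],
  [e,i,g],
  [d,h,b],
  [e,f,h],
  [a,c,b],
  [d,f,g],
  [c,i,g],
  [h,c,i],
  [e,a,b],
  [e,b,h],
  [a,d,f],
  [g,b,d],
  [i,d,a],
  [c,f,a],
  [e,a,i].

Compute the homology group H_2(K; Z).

Take the total order a < b < c < d < e < f < g < h < i on the vertex set. Then K (dimension 2) consists of the simplices:

  0-simplices (9): a, b, c, d, e, f, g, h, i
  1-simplices (27): ab, ac, ad, ae, af, ai, bc, bd, be, bg, bh, cf, cg, ch, ci, df, dg, dh, di, ef, eg, eh, ei, fg, fh, gi, hi
  2-simplices (18): abc, abe, acf, adf, adi, aei, bcg, bdg, bdh, beh, cfh, cgi, chi, dfg, dhi, efg, efh, egi

giving chain groups C_0 ≅ Z^9, C_1 ≅ Z^27, C_2 ≅ Z^18.

Boundary ∂_1: C_1 → C_0 maps an edge to its endpoints' difference, ∂[p,q] = q − p. For instance
  ∂bc = c − b.
The 9×27 boundary matrix has rank 8 and Smith normal form diag(1,1,1,1,1,1,1,1).

Boundary ∂_2: C_2 → C_1 acts by ∂[p,q,r] = [q,r] − [p,r] + [p,q]. For instance
  ∂dhi = hi − di + dh,
  ∂bcg = cg − bg + bc.
This gives a 27×18 integer matrix of rank 17; reducing to Smith normal form yields diagonal entries (1,1,1,1,1,1,1,1,1,1,1,1,1,1,1,1,1).

Now H_k = ker ∂_k / im ∂_{k+1}, so:

  H_2: rank ker ∂_2 − rank ∂_3 = (18 − 17) − 0 = 1, and there is no ∂_3, so H_2 = Z.

(K is a triangulation of the torus T^2.)

H_2 = Z.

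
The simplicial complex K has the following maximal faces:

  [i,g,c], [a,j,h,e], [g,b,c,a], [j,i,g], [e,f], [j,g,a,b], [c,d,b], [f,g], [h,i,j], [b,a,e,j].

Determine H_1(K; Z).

Fix the vertex order a < b < c < d < e < f < g < h < i < j and write every simplex with vertices in increasing order. Then dim K = 3 and the simplices of K are:

  0-simplices (10): a, b, c, d, e, f, g, h, i, j
  1-simplices (23): ab, ac, ae, ag, ah, aj, bc, bd, be, bg, bj, cd, cg, ci, ef, eh, ej, fg, gi, gj, hi, hj, ij
  2-simplices (17): abc, abe, abg, abj, acg, aeh, aej, agj, ahj, bcd, bcg, bej, bgj, cgi, ehj, gij, hij
  3-simplices (4): abcg, abej, abgj, aehj

giving chain groups C_0 ≅ Z^10, C_1 ≅ Z^23, C_2 ≅ Z^17, C_3 ≅ Z^4.

∂_1: C_1 → C_0 sends each edge [p,q] (with p < q) to q − p.
The resulting 10×23 matrix has rank 9, and its Smith normal form has invariant factors (1,1,1,1,1,1,1,1,1).

The boundary map ∂_2: C_2 → C_1 maps a triangle to the signed sum of its edges. For instance
  ∂aeh = eh − ah + ae,
  ∂abj = bj − aj + ab.
The 23×17 boundary matrix has rank 13 and Smith normal form diag(1,1,1,1,1,1,1,1,1,1,1,1,1).

The boundary map ∂_3: C_3 → C_2 sends each 3-simplex σ to the alternating sum Σ_i (−1)^i (σ with its i-th vertex removed). For instance
  ∂abej = bej − aej + abj − abe,
  ∂aehj = ehj − ahj + aej − aeh.
This gives a 17×4 integer matrix of rank 4; reducing to Smith normal form yields diagonal entries (1,1,1,1).

Computing H_k = (kernel of ∂_k) / (image of ∂_{k+1}):

  H_1: rank ker ∂_1 − rank ∂_2 = (23 − 9) − 13 = 1, and the invariant factors of ∂_2 are all 1, so H_1 ≅ Z.

H_1 ≅ Z.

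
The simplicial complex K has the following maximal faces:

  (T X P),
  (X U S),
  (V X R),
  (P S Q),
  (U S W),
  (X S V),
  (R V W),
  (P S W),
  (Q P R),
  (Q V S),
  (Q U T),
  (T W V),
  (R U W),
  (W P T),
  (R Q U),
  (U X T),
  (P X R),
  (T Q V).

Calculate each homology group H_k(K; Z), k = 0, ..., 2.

H_0 ≅ Z,  H_1 ≅ Z^2,  H_2 ≅ Z.

K has 9 vertices, 27 edges, 18 triangles.
rank ∂_0 = 0, rank ∂_1 = 8 ⇒ b_0 = 9 − 0 − 8 = 1; all invariant factors of ∂_1 are 1 so no torsion. So H_0 ≅ Z.
rank ∂_1 = 8, rank ∂_2 = 17 ⇒ b_1 = 27 − 8 − 17 = 2; all invariant factors of ∂_2 are 1 so no torsion. So H_1 ≅ Z^2.
rank ∂_2 = 17, rank ∂_3 = 0 ⇒ b_2 = 18 − 17 − 0 = 1. So H_2 ≅ Z.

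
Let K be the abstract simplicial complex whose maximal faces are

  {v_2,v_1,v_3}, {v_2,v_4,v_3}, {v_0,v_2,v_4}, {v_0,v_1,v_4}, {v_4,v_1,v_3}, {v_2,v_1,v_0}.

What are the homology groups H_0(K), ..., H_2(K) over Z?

H_0 = Z,  H_1 = 0,  H_2 = Z.

We work with the vertex ordering v_0 < v_1 < v_2 < v_3 < v_4. The simplices of K, each written with vertices in increasing order, are:

  0-simplices (5): [v_0], [v_1], [v_2], [v_3], [v_4]
  1-simplices (9): [v_0,v_1], [v_0,v_2], [v_0,v_4], [v_1,v_2], [v_1,v_3], [v_1,v_4], [v_2,v_3], [v_2,v_4], [v_3,v_4]
  2-simplices (6): [v_0,v_1,v_2], [v_0,v_1,v_4], [v_0,v_2,v_4], [v_1,v_2,v_3], [v_1,v_3,v_4], [v_2,v_3,v_4]

Hence C_0 ≅ Z^5, C_1 ≅ Z^9, C_2 ≅ Z^6.

The boundary map ∂_1: C_1 → C_0 maps an edge to its endpoints' difference, ∂[p,q] = q − p. For instance
  ∂[v_2,v_4] = [v_4] − [v_2].
The resulting 5×9 matrix has rank 4, and its Smith normal form has invariant factors (1,1,1,1).

∂_2: C_2 → C_1 acts by ∂[p,q,r] = [q,r] − [p,r] + [p,q]. For instance
  ∂[v_0,v_2,v_4] = [v_2,v_4] − [v_0,v_4] + [v_0,v_2],
  ∂[v_0,v_1,v_4] = [v_1,v_4] − [v_0,v_4] + [v_0,v_1].
As a 9×6 matrix over Z this has rank 5, with invariant factors (1,1,1,1,1).

Reading off H_k = ker ∂_k / im ∂_{k+1}:

  H_0: rank C_0 − rank ∂_1 = 5 − 4 = 1, and the invariant factors of ∂_1 are all 1, so H_0 = Z.
  H_1: rank ker ∂_1 − rank ∂_2 = (9 − 4) − 5 = 0, and the invariant factors of ∂_2 are all 1, so H_1 = 0.
  H_2: rank ker ∂_2 − rank ∂_3 = (6 − 5) − 0 = 1, and there is no ∂_3, so H_2 = Z.

As a check, the Euler characteristic is 5 − 9 + 6 = 2, which agrees with 1 − 0 + 1 = 2.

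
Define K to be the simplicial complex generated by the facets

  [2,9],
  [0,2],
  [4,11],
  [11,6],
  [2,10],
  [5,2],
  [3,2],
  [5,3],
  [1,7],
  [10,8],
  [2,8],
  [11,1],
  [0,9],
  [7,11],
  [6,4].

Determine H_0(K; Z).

K has 12 vertices, 15 edges.
rank ∂_0 = 0, rank ∂_1 = 10 ⇒ b_0 = 12 − 0 − 10 = 2; all invariant factors of ∂_1 are 1 so no torsion. So H_0 ≅ Z^2.

H_0 = Z^2.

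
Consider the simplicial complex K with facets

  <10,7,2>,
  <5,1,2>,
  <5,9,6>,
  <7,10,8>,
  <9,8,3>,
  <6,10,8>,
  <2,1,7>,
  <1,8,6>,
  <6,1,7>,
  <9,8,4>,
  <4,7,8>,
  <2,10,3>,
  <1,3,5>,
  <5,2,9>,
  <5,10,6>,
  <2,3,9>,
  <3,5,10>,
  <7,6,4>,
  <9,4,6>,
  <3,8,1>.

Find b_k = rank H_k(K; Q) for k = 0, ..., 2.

b_0 = 1, b_1 = 1, b_2 = 0.

Order the vertices as 1 < 2 < 3 < 4 < 5 < 6 < 7 < 8 < 9 < 10. Listing each simplex with vertices in this order, K has dimension 2 with simplices:

  0-simplices (10): [1], [2], [3], [4], [5], [6], [7], [8], [9], [10]
  1-simplices (30): (30 of them)
  2-simplices (20): (20 of them)

giving chain groups C_0 ≅ Z^10, C_1 ≅ Z^30, C_2 ≅ Z^20.

∂_1: C_1 → C_0 is given by ∂[p,q] = [q] − [p].
As a 10×30 matrix over Z this has rank 9, with invariant factors (1,1,1,1,1,1,1,1,1).

Boundary ∂_2: C_2 → C_1 maps a triangle to the signed sum of its edges. For instance
  ∂[3,5,10] = [5,10] − [3,10] + [3,5],
  ∂[4,6,9] = [6,9] − [4,9] + [4,6].
The 30×20 boundary matrix has rank 20 and Smith normal form diag(1,1,1,1,1,1,1,1,1,1,1,1,1,1,1,1,1,1,1,2).

Reading off H_k = ker ∂_k / im ∂_{k+1}:

  H_0: rank C_0 − rank ∂_1 = 10 − 9 = 1, and the invariant factors of ∂_1 are all 1, so H_0 = Z.
  H_1: rank ker ∂_1 − rank ∂_2 = (30 − 9) − 20 = 1, and ∂_2 has invariant factor 2 > 1, so H_1 = Z ⊕ Z/2.
  H_2: rank ker ∂_2 − rank ∂_3 = (20 − 20) − 0 = 0, and there is no ∂_3, so H_2 = 0.

As a check, the Euler characteristic is 10 − 30 + 20 = 0, which agrees with 1 − 1 + 0 = 0.

Hence the Betti numbers are b_0 = 1, b_1 = 1, b_2 = 0.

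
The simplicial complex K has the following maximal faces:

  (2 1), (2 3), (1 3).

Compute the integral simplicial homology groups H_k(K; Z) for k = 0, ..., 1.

H_0 = Z,  H_1 = Z.

Order the vertices as 1 < 2 < 3. Listing each simplex with vertices in this order, K has dimension 1 with simplices:

  0-simplices (3): [1], [2], [3]
  1-simplices (3): [1,2], [1,3], [2,3]

Hence C_0 ≅ Z^3, C_1 ≅ Z^3.

∂_1: C_1 → C_0 maps an edge to its endpoints' difference, ∂[p,q] = q − p.
This gives a 3×3 integer matrix of rank 2; reducing to Smith normal form yields diagonal entries (1,1).

Now H_k = ker ∂_k / im ∂_{k+1}, so:

  H_0: rank C_0 − rank ∂_1 = 3 − 2 = 1, and the invariant factors of ∂_1 are all 1, so H_0 ≅ Z.
  H_1: rank ker ∂_1 − rank ∂_2 = (3 − 2) − 0 = 1, and there is no ∂_2, so H_1 ≅ Z.

(K is a triangulation of the circle S^1.)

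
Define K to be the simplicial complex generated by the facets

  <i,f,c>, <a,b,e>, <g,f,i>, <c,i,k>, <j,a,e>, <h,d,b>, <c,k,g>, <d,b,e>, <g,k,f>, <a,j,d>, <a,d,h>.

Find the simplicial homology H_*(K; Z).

H_0 ≅ Z^2,  H_1 ≅ Z^2,  H_2 = 0.

K has 11 vertices, 22 edges, 11 triangles.
rank ∂_0 = 0, rank ∂_1 = 9 ⇒ b_0 = 11 − 0 − 9 = 2; all invariant factors of ∂_1 are 1 so no torsion. So H_0 ≅ Z^2.
rank ∂_1 = 9, rank ∂_2 = 11 ⇒ b_1 = 22 − 9 − 11 = 2; all invariant factors of ∂_2 are 1 so no torsion. So H_1 ≅ Z^2.
rank ∂_2 = 11, rank ∂_3 = 0 ⇒ b_2 = 11 − 11 − 0 = 0. So H_2 ≅ 0.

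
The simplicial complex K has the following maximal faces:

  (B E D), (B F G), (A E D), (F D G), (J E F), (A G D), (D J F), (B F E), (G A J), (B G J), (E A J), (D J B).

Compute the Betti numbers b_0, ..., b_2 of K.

Fix the vertex order A < B < D < E < F < G < J and write every simplex with vertices in increasing order. Then dim K = 2 and the simplices of K are:

  0-simplices (7): A, B, D, E, F, G, J
  1-simplices (18): AD, AE, AG, AJ, BD, BE, BF, BG, BJ, DE, DF, DG, DJ, EF, EJ, FG, FJ, GJ
  2-simplices (12): ADE, ADG, AEJ, AGJ, BDE, BDJ, BEF, BFG, BGJ, DFG, DFJ, EFJ

so the chain groups are C_0 ≅ Z^7, C_1 ≅ Z^18, C_2 ≅ Z^12.

∂_1: C_1 → C_0 sends each edge [p,q] (with p < q) to q − p. For instance
  ∂EJ = J − E.
As a 7×18 matrix over Z this has rank 6, with invariant factors (1,1,1,1,1,1).

The boundary map ∂_2: C_2 → C_1 maps a triangle to the signed sum of its edges. For instance
  ∂AEJ = EJ − AJ + AE,
  ∂BDE = DE − BE + BD.
As a 18×12 matrix over Z this has rank 12, with invariant factors (1,1,1,1,1,1,1,1,1,1,1,2).

Computing H_k = (kernel of ∂_k) / (image of ∂_{k+1}):

  H_0: rank C_0 − rank ∂_1 = 7 − 6 = 1, and the invariant factors of ∂_1 are all 1, so H_0 ≅ Z.
  H_1: rank ker ∂_1 − rank ∂_2 = (18 − 6) − 12 = 0, and ∂_2 has invariant factor 2 > 1, so H_1 ≅ Z/2.
  H_2: rank ker ∂_2 − rank ∂_3 = (12 − 12) − 0 = 0, and there is no ∂_3, so H_2 ≅ 0.

As a check, the Euler characteristic is 7 − 18 + 12 = 1, which agrees with 1 − 0 + 0 = 1.
(K is a triangulation of the real projective plane RP^2.)

Hence the Betti numbers are b_0 = 1, b_1 = 0, b_2 = 0.

b_0 = 1, b_1 = 0, b_2 = 0.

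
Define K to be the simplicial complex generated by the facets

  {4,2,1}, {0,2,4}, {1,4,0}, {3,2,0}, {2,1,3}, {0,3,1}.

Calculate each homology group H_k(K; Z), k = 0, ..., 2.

H_0 = Z,  H_1 = 0,  H_2 = Z.

Take the total order 0 < 1 < 2 < 3 < 4 on the vertex set. Then K (dimension 2) consists of the simplices:

  0-simplices (5): [0], [1], [2], [3], [4]
  1-simplices (9): [0,1], [0,2], [0,3], [0,4], [1,2], [1,3], [1,4], [2,3], [2,4]
  2-simplices (6): [0,1,3], [0,1,4], [0,2,3], [0,2,4], [1,2,3], [1,2,4]

Hence C_0 ≅ Z^5, C_1 ≅ Z^9, C_2 ≅ Z^6.

Boundary ∂_1: C_1 → C_0 maps an edge to its endpoints' difference, ∂[p,q] = q − p.
This gives a 5×9 integer matrix of rank 4; reducing to Smith normal form yields diagonal entries (1,1,1,1).

Boundary ∂_2: C_2 → C_1 maps a triangle to the signed sum of its edges. For instance
  ∂[1,2,4] = [2,4] − [1,4] + [1,2],
  ∂[0,2,4] = [2,4] − [0,4] + [0,2].
The resulting 9×6 matrix has rank 5, and its Smith normal form has invariant factors (1,1,1,1,1).

Computing H_k = (kernel of ∂_k) / (image of ∂_{k+1}):

  H_0: rank C_0 − rank ∂_1 = 5 − 4 = 1, and the invariant factors of ∂_1 are all 1, so H_0 = Z.
  H_1: rank ker ∂_1 − rank ∂_2 = (9 − 4) − 5 = 0, and the invariant factors of ∂_2 are all 1, so H_1 = 0.
  H_2: rank ker ∂_2 − rank ∂_3 = (6 − 5) − 0 = 1, and there is no ∂_3, so H_2 = Z.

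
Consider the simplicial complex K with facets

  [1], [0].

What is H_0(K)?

H_0 ≅ Z^2.

K has 2 vertices.
rank ∂_0 = 0, rank ∂_1 = 0 ⇒ b_0 = 2 − 0 − 0 = 2. So H_0 ≅ Z^2.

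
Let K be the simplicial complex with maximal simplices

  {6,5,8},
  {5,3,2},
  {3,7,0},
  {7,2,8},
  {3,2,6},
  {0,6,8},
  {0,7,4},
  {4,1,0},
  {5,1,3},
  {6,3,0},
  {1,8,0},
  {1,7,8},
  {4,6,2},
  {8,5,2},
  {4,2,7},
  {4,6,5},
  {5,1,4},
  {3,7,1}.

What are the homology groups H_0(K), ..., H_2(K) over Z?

H_0 = Z,  H_1 = Z ⊕ Z/2,  H_2 = 0.

Order the vertices as 0 < 1 < 2 < 3 < 4 < 5 < 6 < 7 < 8. Listing each simplex with vertices in this order, K has dimension 2 with simplices:

  0-simplices (9): [0], [1], [2], [3], [4], [5], [6], [7], [8]
  1-simplices (27): (27 of them)
  2-simplices (18): [0,1,4], [0,1,8], [0,3,6], [0,3,7], [0,4,7], [0,6,8], [1,3,5], [1,3,7], [1,4,5], [1,7,8], [2,3,5], [2,3,6], [2,4,6], [2,4,7], [2,5,8], [2,7,8], [4,5,6], [5,6,8]

Hence C_0 ≅ Z^9, C_1 ≅ Z^27, C_2 ≅ Z^18.

∂_1: C_1 → C_0 is given by ∂[p,q] = [q] − [p]. For instance
  ∂[3,6] = [6] − [3].
The resulting 9×27 matrix has rank 8, and its Smith normal form has invariant factors (1,1,1,1,1,1,1,1).

The boundary map ∂_2: C_2 → C_1 maps a triangle to the signed sum of its edges. For instance
  ∂[1,7,8] = [7,8] − [1,8] + [1,7],
  ∂[2,7,8] = [7,8] − [2,8] + [2,7].
This gives a 27×18 integer matrix of rank 18; reducing to Smith normal form yields diagonal entries (1,1,1,1,1,1,1,1,1,1,1,1,1,1,1,1,1,2).

From H_k ≅ ker(∂_k) / im(∂_{k+1}) we obtain:

  H_0: rank C_0 − rank ∂_1 = 9 − 8 = 1, and the invariant factors of ∂_1 are all 1, so H_0 ≅ Z.
  H_1: rank ker ∂_1 − rank ∂_2 = (27 − 8) − 18 = 1, and ∂_2 has invariant factor 2 > 1, so H_1 ≅ Z ⊕ Z/2.
  H_2: rank ker ∂_2 − rank ∂_3 = (18 − 18) − 0 = 0, and there is no ∂_3, so H_2 ≅ 0.

As a check, the Euler characteristic is 9 − 27 + 18 = 0, which agrees with 1 − 1 + 0 = 0.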